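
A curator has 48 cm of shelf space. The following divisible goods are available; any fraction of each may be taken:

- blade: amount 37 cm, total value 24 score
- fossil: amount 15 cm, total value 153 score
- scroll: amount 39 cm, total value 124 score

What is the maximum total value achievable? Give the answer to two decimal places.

257.92

Take in order of value per unit:
- fossil (153/15 per unit): all 15 → value 153, running total 153.00
- scroll (124/39 per unit): 33 of 39 → value 33×124/39 = 104.9231, running total 257.92
Total 257.92.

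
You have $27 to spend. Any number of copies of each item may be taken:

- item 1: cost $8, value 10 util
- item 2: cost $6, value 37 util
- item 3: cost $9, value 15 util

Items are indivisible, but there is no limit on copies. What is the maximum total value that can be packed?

148 util

Best value-per-unit is item 2 at 37/6, and filling with it alone uses cost 4×6=24. No mix of the others beats 4×37 = 148.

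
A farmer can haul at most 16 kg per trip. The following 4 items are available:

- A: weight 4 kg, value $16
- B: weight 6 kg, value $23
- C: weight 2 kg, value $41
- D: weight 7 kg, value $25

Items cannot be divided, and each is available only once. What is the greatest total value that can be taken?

This is a 0/1 knapsack; check combinations near the capacity.
- B+C+D: weight 6+2+7=15, value 23+41+25=89
- A+C+D: weight 4+2+7=13, value 16+41+25=82
- A+B+C: weight 4+6+2=12, value 16+23+41=80
- C+D: weight 2+7=9, value 41+25=66
Best: $89.

$89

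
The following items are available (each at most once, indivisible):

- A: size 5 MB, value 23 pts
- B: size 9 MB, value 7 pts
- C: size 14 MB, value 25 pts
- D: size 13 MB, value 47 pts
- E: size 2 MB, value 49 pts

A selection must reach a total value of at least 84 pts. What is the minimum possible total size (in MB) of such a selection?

Subsets with value ≥ 84, sorted by total size:
- D+E: size 15, value 96
- A+D+E: size 20, value 119
Minimum size: 15 MB.

15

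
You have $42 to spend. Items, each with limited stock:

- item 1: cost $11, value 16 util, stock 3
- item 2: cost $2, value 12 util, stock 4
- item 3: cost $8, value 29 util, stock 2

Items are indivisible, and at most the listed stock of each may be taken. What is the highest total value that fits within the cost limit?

122 util

Best selections within cost 42 and stock limits:
- 1×item 1 + 4×item 2 + 2×item 3: cost 35, value 122
- 2×item 1 + 2×item 2 + 2×item 3: cost 42, value 114
Best: 122 util.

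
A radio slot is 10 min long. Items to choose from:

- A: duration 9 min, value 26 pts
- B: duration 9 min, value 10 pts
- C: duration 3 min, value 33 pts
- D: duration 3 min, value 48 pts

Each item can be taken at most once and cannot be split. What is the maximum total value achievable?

This is a 0/1 knapsack; check combinations near the capacity.
- C+D: duration 3+3=6, value 33+48=81
- D: duration 3, value 48
- C: duration 3, value 33
- A: duration 9, value 26
Best: 81 pts.

81 pts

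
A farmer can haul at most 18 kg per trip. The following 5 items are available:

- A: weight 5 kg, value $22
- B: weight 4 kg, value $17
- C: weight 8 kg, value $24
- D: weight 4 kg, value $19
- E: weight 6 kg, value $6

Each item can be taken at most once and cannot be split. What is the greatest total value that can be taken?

$65

Check high-value combinations within 18 kg:
- A+C+D: weight 5+8+4=17, value 22+24+19=65
- A+B+C: weight 5+4+8=17, value 22+17+24=63
- B+C+D: weight 4+8+4=16, value 17+24+19=60
- A+B+D: weight 5+4+4=13, value 22+17+19=58
- C+D+E: weight 8+4+6=18, value 24+19+6=49
Best: $65.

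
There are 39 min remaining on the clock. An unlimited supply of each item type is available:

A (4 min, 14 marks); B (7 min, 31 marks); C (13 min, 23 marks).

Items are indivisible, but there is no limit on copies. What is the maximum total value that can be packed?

Best value-per-unit is B at 31/7; filling with it alone gives 5×31 = 155.
Optimal mix: 1×A + 5×B → time 39, value 169.

169 marks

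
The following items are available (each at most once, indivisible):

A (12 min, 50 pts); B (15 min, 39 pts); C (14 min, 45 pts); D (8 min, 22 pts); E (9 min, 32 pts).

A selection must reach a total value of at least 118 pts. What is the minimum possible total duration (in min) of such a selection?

35

Subsets with value ≥ 118, sorted by total duration:
- A+C+E: duration 35, value 127
- A+B+E: duration 36, value 121
- A+B+C: duration 41, value 134
Minimum duration: 35 min.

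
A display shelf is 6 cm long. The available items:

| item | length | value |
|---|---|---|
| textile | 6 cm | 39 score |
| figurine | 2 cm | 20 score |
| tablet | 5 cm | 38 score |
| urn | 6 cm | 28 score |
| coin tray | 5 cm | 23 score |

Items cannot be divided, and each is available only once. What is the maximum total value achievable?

Check high-value combinations within 6 cm:
- textile: length 6, value 39
- tablet: length 5, value 38
- urn: length 6, value 28
- coin tray: length 5, value 23
- figurine: length 2, value 20
Best: 39 score.

39 score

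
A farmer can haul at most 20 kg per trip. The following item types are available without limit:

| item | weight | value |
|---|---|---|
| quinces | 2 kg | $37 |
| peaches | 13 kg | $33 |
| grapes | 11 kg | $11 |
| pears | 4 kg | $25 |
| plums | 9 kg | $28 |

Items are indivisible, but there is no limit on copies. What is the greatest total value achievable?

Best value-per-unit is quinces at 37/2, and filling with it alone uses weight 10×2=20. No mix of the others beats 10×37 = 370.

$370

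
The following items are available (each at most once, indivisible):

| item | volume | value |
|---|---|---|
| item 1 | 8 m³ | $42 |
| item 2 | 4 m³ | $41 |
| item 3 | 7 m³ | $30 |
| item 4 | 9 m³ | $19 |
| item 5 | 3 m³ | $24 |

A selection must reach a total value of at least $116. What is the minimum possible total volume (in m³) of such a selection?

Subsets with value ≥ 116, sorted by total volume:
- item 1+item 2+item 3+item 5: volume 22, value 137
- item 1+item 2+item 4+item 5: volume 24, value 126
- item 1+item 2+item 3+item 4: volume 28, value 132
- item 1+item 2+item 3+item 4+item 5: volume 31, value 156
Minimum volume: 22 m³.

22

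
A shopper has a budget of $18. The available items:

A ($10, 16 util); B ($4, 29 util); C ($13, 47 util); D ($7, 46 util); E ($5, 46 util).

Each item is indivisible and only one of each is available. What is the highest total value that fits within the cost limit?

121 util

This is a 0/1 knapsack; check combinations near the capacity.
- B+D+E: cost 4+7+5=16, value 29+46+46=121
- C+E: cost 13+5=18, value 47+46=93
- D+E: cost 7+5=12, value 46+46=92
- B+C: cost 4+13=17, value 29+47=76
Best: 121 util.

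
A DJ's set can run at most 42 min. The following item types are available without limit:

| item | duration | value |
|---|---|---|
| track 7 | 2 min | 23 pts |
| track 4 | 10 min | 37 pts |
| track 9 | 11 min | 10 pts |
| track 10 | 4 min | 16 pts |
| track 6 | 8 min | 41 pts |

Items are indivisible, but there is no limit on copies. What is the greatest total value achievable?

Best value-per-unit is track 7 at 23/2, and filling with it alone uses duration 21×2=42. No mix of the others beats 21×23 = 483.

483 pts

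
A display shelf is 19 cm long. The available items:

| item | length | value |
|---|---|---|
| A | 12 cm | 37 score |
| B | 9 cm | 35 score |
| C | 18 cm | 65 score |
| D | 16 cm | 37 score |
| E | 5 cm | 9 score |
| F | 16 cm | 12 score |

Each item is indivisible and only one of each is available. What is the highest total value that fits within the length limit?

65 score

This is a 0/1 knapsack; check combinations near the capacity.
- C: length 18, value 65
- A+E: length 12+5=17, value 37+9=46
- B+E: length 9+5=14, value 35+9=44
Best: 65 score.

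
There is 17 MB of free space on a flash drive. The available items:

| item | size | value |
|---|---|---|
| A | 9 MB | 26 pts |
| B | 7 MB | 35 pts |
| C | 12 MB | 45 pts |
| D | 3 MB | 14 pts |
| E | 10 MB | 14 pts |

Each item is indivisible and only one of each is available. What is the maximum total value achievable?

Check high-value combinations within 17 MB:
- A+B: size 9+7=16, value 26+35=61
- C+D: size 12+3=15, value 45+14=59
- B+D: size 7+3=10, value 35+14=49
- B+E: size 7+10=17, value 35+14=49
Best: 61 pts.

61 pts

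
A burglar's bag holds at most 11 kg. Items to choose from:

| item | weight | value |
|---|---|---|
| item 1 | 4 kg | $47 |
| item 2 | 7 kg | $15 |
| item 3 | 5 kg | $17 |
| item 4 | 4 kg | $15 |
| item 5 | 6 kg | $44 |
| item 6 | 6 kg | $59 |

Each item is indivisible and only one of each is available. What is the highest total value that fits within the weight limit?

This is a 0/1 knapsack; check combinations near the capacity.
- item 1+item 6: weight 4+6=10, value 47+59=106
- item 1+item 5: weight 4+6=10, value 47+44=91
- item 3+item 6: weight 5+6=11, value 17+59=76
- item 4+item 6: weight 4+6=10, value 15+59=74
- item 1+item 3: weight 4+5=9, value 47+17=64
Best: $106.

$106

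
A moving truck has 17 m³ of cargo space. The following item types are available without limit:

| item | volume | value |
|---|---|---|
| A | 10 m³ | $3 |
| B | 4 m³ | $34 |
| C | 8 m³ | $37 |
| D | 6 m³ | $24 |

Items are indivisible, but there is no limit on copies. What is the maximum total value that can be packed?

Best value-per-unit is B at 34/4, and filling with it alone uses volume 4×4=16. No mix of the others beats 4×34 = 136.

$136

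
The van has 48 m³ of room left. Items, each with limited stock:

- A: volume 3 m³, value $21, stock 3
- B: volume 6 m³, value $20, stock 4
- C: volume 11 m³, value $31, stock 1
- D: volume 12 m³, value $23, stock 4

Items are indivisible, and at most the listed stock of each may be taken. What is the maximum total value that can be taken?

Top feasible selections:
- 3×A + 4×B + 1×C: volume 44, value 174
- 3×A + 4×B + 1×D: volume 45, value 166
- 3×A + 2×B + 1×C + 1×D: volume 44, value 157
Best: $174.

$174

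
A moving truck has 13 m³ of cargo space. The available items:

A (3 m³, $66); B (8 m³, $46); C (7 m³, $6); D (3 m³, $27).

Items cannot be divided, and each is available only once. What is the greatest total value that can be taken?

Check high-value combinations within 13 m³:
- A+B: volume 3+8=11, value 66+46=112
- A+C+D: volume 3+7+3=13, value 66+6+27=99
- A+D: volume 3+3=6, value 66+27=93
- B+D: volume 8+3=11, value 46+27=73
Best: $112.

$112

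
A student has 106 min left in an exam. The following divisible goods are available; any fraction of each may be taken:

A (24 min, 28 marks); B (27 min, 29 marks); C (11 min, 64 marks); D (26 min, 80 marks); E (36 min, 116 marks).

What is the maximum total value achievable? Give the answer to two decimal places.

297.67

Take in order of value per unit:
- C (64/11 per unit): all 11 → value 64, running total 64.00
- E (116/36 per unit): all 36 → value 116, running total 180.00
- D (80/26 per unit): all 26 → value 80, running total 260.00
- A (28/24 per unit): all 24 → value 28, running total 288.00
- B (29/27 per unit): 9 of 27 → value 9×29/27 = 9.6667, running total 297.67
Total 297.67.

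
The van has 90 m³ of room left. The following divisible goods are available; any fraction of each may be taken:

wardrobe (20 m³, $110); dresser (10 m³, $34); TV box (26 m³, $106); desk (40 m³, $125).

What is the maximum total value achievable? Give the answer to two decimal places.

356.25

Take in order of value per unit:
- wardrobe (110/20 per unit): all 20 → value 110, running total 110.00
- TV box (106/26 per unit): all 26 → value 106, running total 216.00
- dresser (34/10 per unit): all 10 → value 34, running total 250.00
- desk (125/40 per unit): 34 of 40 → value 34×125/40 = 106.2500, running total 356.25
Total 356.25.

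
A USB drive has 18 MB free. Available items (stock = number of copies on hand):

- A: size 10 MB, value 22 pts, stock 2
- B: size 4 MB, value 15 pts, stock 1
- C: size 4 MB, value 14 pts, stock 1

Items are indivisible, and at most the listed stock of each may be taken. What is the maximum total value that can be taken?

Best selections within size 18 and stock limits:
- 1×A + 1×B + 1×C: size 18, value 51
- 1×A + 1×B: size 14, value 37
Best: 51 pts.

51 pts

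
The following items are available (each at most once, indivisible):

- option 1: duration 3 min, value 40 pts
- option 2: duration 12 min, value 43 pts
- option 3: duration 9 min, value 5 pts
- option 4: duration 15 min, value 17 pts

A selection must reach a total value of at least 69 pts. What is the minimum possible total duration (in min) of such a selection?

15

Subsets with value ≥ 69, sorted by total duration:
- option 1+option 2: duration 15, value 83
- option 1+option 2+option 3: duration 24, value 88
Minimum duration: 15 min.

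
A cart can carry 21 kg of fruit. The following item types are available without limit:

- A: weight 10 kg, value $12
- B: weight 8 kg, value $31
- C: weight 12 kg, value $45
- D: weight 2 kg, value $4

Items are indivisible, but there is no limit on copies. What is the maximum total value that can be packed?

Best value-per-unit is B at 31/8; filling with it alone gives 2×31 = 62.
Optimal mix: 1×B + 1×C → weight 20, value 76.

$76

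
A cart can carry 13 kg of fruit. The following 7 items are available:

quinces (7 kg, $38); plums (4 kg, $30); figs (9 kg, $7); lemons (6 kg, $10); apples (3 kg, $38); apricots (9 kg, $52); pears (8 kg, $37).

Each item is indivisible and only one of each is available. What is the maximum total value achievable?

Check high-value combinations within 13 kg:
- apples+apricots: weight 3+9=12, value 38+52=90
- plums+apricots: weight 4+9=13, value 30+52=82
- plums+lemons+apples: weight 4+6+3=13, value 30+10+38=78
- quinces+apples: weight 7+3=10, value 38+38=76
Best: $90.

$90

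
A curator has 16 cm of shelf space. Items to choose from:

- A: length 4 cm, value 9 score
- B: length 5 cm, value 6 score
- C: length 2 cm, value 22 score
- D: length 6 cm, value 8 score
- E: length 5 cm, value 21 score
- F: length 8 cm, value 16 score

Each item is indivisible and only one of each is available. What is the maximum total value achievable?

Check high-value combinations within 16 cm:
- C+E+F: length 2+5+8=15, value 22+21+16=59
- A+B+C+E: length 4+5+2+5=16, value 9+6+22+21=58
- A+C+E: length 4+2+5=11, value 9+22+21=52
- C+D+E: length 2+6+5=13, value 22+8+21=51
- B+C+E: length 5+2+5=12, value 6+22+21=49
Best: 59 score.

59 score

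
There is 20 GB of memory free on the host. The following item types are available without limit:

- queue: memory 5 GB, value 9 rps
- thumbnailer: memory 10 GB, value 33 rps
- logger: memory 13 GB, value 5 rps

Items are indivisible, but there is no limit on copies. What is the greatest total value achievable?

66 rps

Best value-per-unit is thumbnailer at 33/10, and filling with it alone uses memory 2×10=20. No mix of the others beats 2×33 = 66.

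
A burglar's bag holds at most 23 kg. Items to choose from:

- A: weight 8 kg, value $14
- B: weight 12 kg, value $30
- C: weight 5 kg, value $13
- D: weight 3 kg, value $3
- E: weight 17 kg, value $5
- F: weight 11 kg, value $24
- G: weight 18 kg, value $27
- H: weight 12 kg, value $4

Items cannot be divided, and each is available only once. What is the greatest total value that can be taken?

Check high-value combinations within 23 kg:
- B+F: weight 12+11=23, value 30+24=54
- A+B+D: weight 8+12+3=23, value 14+30+3=47
- B+C+D: weight 12+5+3=20, value 30+13+3=46
- A+B: weight 8+12=20, value 14+30=44
- B+C: weight 12+5=17, value 30+13=43
Best: $54.

$54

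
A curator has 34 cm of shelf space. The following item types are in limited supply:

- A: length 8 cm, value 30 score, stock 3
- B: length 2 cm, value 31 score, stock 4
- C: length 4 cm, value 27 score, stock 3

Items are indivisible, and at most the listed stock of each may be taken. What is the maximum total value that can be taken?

Top feasible selections:
- 2×A + 4×B + 2×C: length 32, value 238
- 1×A + 4×B + 3×C: length 28, value 235
Best: 238 score.

238 score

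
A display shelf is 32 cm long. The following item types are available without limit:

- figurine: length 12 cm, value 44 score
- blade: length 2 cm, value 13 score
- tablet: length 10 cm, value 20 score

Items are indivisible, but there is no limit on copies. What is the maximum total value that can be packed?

208 score

Best value-per-unit is blade at 13/2, and filling with it alone uses length 16×2=32. No mix of the others beats 16×13 = 208.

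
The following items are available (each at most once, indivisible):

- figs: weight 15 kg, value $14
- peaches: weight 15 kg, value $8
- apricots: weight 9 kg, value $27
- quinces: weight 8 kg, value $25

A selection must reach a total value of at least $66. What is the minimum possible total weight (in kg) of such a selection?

Subsets with value ≥ 66, sorted by total weight:
- figs+apricots+quinces: weight 32, value 66
- figs+peaches+apricots+quinces: weight 47, value 74
Minimum weight: 32 kg.

32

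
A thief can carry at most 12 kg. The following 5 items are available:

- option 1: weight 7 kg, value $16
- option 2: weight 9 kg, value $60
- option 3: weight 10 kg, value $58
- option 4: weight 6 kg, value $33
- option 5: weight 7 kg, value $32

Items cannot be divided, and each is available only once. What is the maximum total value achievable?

$60

This is a 0/1 knapsack; check combinations near the capacity.
- option 2: weight 9, value 60
- option 3: weight 10, value 58
- option 4: weight 6, value 33
Best: $60.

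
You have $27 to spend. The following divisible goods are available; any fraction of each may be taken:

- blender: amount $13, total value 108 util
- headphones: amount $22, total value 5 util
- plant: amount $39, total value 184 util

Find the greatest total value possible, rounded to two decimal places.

174.05

Take in order of value per unit:
- blender (108/13 per unit): all 13 → value 108, running total 108.00
- plant (184/39 per unit): 14 of 39 → value 14×184/39 = 66.0513, running total 174.05
Total 174.05.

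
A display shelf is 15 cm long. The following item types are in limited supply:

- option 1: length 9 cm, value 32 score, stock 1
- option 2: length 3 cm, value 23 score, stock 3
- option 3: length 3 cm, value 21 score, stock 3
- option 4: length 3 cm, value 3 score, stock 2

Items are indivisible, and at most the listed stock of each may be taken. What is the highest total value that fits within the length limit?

Top feasible selections:
- 3×option 2 + 2×option 3: length 15, value 111
- 2×option 2 + 3×option 3: length 15, value 109
Best: 111 score.

111 score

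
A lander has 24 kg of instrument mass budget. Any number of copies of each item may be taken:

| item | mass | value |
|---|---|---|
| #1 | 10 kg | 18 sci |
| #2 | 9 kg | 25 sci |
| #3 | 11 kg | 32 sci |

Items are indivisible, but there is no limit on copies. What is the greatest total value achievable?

64 sci

Best value-per-unit is #3 at 32/11, and filling with it alone uses mass 2×11=22. No mix of the others beats 2×32 = 64.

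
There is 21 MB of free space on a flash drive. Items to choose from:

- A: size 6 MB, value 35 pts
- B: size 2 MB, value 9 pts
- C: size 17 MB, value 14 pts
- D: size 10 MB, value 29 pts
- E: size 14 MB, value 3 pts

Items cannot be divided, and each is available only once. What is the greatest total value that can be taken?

Check high-value combinations within 21 MB:
- A+B+D: size 6+2+10=18, value 35+9+29=73
- A+D: size 6+10=16, value 35+29=64
- A+B: size 6+2=8, value 35+9=44
- B+D: size 2+10=12, value 9+29=38
Best: 73 pts.

73 pts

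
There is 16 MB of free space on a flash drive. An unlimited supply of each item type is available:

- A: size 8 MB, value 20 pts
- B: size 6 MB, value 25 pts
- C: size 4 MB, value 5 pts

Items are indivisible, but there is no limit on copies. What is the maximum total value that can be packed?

55 pts

Best value-per-unit is B at 25/6; filling with it alone gives 2×25 = 50.
Optimal mix: 2×B + 1×C → size 16, value 55.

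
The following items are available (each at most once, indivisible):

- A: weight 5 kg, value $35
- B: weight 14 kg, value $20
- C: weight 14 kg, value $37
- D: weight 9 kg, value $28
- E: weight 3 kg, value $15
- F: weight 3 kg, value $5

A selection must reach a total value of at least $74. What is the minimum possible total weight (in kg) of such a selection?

Subsets with value ≥ 74, sorted by total weight:
- A+D+E: weight 17, value 78
- A+D+E+F: weight 20, value 83
- A+C+E: weight 22, value 87
- A+C+F: weight 22, value 77
Minimum weight: 17 kg.

17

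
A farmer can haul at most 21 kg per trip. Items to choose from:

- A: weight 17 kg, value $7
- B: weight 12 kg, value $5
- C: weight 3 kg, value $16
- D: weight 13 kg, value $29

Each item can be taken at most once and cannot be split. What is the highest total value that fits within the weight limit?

$45

Check high-value combinations within 21 kg:
- C+D: weight 3+13=16, value 16+29=45
- D: weight 13, value 29
- A+C: weight 17+3=20, value 7+16=23
- B+C: weight 12+3=15, value 5+16=21
Best: $45.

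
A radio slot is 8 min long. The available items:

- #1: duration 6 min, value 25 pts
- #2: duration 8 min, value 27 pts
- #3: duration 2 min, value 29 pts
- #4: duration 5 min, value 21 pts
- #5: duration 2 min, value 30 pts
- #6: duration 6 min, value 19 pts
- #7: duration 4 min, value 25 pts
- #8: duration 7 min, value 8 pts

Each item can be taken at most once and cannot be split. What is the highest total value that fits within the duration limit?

Check high-value combinations within 8 min:
- #3+#5+#7: duration 2+2+4=8, value 29+30+25=84
- #3+#5: duration 2+2=4, value 29+30=59
- #5+#7: duration 2+4=6, value 30+25=55
- #1+#5: duration 6+2=8, value 25+30=55
Best: 84 pts.

84 pts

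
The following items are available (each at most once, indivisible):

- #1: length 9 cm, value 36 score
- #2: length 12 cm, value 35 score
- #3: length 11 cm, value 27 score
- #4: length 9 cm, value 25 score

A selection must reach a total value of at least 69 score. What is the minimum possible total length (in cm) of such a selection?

Subsets with value ≥ 69, sorted by total length:
- #1+#2: length 21, value 71
- #1+#3+#4: length 29, value 88
Minimum length: 21 cm.

21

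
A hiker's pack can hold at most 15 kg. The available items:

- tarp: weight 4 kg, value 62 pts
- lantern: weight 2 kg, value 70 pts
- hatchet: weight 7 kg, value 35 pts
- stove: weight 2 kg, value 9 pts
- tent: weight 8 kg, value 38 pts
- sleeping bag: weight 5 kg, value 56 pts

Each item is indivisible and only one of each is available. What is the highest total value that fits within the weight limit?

This is a 0/1 knapsack; check combinations near the capacity.
- tarp+lantern+stove+sleeping bag: weight 4+2+2+5=13, value 62+70+9+56=197
- tarp+lantern+sleeping bag: weight 4+2+5=11, value 62+70+56=188
- tarp+lantern+hatchet+stove: weight 4+2+7+2=15, value 62+70+35+9=176
- tarp+lantern+tent: weight 4+2+8=14, value 62+70+38=170
Best: 197 pts.

197 pts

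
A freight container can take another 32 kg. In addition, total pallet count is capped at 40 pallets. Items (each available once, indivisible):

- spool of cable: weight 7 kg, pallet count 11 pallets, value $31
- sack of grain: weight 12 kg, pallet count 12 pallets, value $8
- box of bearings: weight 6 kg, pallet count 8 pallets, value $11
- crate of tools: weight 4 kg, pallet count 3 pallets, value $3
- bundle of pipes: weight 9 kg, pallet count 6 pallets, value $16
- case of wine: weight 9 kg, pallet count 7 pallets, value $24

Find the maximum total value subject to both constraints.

$82

Feasible sets respecting both limits:
- spool of cable+box of bearings+bundle of pipes+case of wine: weight 31, pallet count 32, value 82
- spool of cable+crate of tools+bundle of pipes+case of wine: weight 29, pallet count 27, value 74
- spool of cable+bundle of pipes+case of wine: weight 25, pallet count 24, value 71
- spool of cable+box of bearings+crate of tools+case of wine: weight 26, pallet count 29, value 69
Best: $82.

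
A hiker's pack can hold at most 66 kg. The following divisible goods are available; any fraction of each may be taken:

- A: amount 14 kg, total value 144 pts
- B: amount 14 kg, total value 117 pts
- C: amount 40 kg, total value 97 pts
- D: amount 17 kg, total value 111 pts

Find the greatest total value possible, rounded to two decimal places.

422.93

Take in order of value per unit:
- A (144/14 per unit): all 14 → value 144, running total 144.00
- B (117/14 per unit): all 14 → value 117, running total 261.00
- D (111/17 per unit): all 17 → value 111, running total 372.00
- C (97/40 per unit): 21 of 40 → value 21×97/40 = 50.9250, running total 422.93
Total 422.93.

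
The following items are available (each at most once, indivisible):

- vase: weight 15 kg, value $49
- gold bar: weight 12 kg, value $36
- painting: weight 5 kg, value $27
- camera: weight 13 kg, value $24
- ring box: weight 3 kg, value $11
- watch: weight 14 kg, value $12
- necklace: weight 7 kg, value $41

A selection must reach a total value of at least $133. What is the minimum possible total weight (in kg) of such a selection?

37

Subsets with value ≥ 133, sorted by total weight:
- vase+gold bar+ring box+necklace: weight 37, value 137
- vase+gold bar+painting+necklace: weight 39, value 153
- vase+painting+camera+necklace: weight 40, value 141
- gold bar+painting+camera+ring box+necklace: weight 40, value 139
Minimum weight: 37 kg.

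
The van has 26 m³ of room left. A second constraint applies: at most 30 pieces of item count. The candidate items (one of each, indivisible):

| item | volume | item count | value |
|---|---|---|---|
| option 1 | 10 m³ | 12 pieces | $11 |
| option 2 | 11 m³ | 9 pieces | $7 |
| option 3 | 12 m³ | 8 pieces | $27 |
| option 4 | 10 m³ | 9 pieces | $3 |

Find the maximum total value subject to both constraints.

Feasible sets respecting both limits:
- option 1+option 3: volume 22, item count 20, value 38
- option 2+option 3: volume 23, item count 17, value 34
- option 3+option 4: volume 22, item count 17, value 30
- option 3: volume 12, item count 8, value 27
Best: $38.

$38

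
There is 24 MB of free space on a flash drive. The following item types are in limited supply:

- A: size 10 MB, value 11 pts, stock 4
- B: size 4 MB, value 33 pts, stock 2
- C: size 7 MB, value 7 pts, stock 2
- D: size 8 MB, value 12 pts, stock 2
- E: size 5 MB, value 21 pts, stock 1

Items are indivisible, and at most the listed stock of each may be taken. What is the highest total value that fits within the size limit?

Top feasible selections:
- 2×B + 1×D + 1×E: size 21, value 99
- 1×A + 2×B + 1×E: size 23, value 98
Best: 99 pts.

99 pts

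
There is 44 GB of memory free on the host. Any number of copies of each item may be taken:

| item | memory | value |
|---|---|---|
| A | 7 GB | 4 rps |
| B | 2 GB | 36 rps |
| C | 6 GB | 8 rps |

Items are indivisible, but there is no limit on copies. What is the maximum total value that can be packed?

792 rps

Best value-per-unit is B at 36/2, and filling with it alone uses memory 22×2=44. No mix of the others beats 22×36 = 792.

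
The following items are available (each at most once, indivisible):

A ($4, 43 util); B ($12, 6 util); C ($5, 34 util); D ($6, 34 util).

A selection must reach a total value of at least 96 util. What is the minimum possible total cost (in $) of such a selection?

Subsets with value ≥ 96, sorted by total cost:
- A+C+D: cost 15, value 111
- A+B+C+D: cost 27, value 117
Minimum cost: 15 $.

15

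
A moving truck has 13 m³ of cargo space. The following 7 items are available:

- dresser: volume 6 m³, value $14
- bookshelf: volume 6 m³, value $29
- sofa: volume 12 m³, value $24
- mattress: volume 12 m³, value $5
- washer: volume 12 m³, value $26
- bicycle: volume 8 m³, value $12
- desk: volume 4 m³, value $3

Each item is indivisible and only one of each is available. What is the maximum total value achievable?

$43

This is a 0/1 knapsack; check combinations near the capacity.
- dresser+bookshelf: volume 6+6=12, value 14+29=43
- bookshelf+desk: volume 6+4=10, value 29+3=32
- bookshelf: volume 6, value 29
- washer: volume 12, value 26
- sofa: volume 12, value 24
Best: $43.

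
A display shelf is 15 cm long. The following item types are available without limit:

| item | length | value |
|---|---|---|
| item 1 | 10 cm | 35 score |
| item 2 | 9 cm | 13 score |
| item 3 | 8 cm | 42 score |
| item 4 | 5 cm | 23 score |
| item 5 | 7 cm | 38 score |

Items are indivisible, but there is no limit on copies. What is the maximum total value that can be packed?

80 score

Best value-per-unit is item 5 at 38/7; filling with it alone gives 2×38 = 76.
Optimal mix: 1×item 3 + 1×item 5 → length 15, value 80.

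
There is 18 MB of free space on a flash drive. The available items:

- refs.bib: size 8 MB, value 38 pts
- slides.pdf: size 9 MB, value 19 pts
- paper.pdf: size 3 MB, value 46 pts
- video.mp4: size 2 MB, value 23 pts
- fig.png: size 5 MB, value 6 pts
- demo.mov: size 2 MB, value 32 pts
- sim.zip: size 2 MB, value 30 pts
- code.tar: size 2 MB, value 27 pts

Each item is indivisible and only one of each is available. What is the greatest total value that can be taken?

173 pts

Check high-value combinations within 18 MB:
- refs.bib+paper.pdf+demo.mov+sim.zip+code.tar: size 8+3+2+2+2=17, value 38+46+32+30+27=173
- refs.bib+paper.pdf+video.mp4+demo.mov+sim.zip: size 8+3+2+2+2=17, value 38+46+23+32+30=169
- refs.bib+paper.pdf+video.mp4+demo.mov+code.tar: size 8+3+2+2+2=17, value 38+46+23+32+27=166
- paper.pdf+video.mp4+fig.png+demo.mov+sim.zip+code.tar: size 3+2+5+2+2+2=16, value 46+23+6+32+30+27=164
Best: 173 pts.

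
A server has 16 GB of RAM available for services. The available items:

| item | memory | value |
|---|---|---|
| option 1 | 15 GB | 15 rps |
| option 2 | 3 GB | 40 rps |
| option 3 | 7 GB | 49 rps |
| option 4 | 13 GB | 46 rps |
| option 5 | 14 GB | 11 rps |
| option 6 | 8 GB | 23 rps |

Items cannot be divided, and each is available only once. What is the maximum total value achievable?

89 rps

This is a 0/1 knapsack; check combinations near the capacity.
- option 2+option 3: memory 3+7=10, value 40+49=89
- option 2+option 4: memory 3+13=16, value 40+46=86
- option 3+option 6: memory 7+8=15, value 49+23=72
Best: 89 rps.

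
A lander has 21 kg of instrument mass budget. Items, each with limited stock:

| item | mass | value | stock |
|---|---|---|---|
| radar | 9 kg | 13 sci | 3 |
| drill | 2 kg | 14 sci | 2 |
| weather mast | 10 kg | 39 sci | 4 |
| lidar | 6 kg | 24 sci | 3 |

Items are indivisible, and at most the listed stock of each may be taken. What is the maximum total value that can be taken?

Best selections within mass 21 and stock limits:
- 2×drill + 1×weather mast + 1×lidar: mass 20, value 91
- 1×drill + 3×lidar: mass 20, value 86
- 2×weather mast: mass 20, value 78
- 1×drill + 1×weather mast + 1×lidar: mass 18, value 77
Best: 91 sci.

91 sci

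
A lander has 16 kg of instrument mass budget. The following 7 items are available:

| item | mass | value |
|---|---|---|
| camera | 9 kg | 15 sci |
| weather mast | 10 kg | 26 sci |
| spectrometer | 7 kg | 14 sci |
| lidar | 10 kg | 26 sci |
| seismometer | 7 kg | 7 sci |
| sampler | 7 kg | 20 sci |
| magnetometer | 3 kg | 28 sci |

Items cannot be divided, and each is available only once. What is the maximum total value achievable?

54 sci

Check high-value combinations within 16 kg:
- weather mast+magnetometer: mass 10+3=13, value 26+28=54
- lidar+magnetometer: mass 10+3=13, value 26+28=54
- sampler+magnetometer: mass 7+3=10, value 20+28=48
Best: 54 sci.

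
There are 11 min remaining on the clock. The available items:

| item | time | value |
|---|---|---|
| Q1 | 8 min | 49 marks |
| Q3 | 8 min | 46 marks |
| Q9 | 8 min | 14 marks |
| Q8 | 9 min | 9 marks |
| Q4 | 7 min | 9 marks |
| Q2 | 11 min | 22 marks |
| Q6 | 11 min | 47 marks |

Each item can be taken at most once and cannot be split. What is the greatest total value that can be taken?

Check high-value combinations within 11 min:
- Q1: time 8, value 49
- Q6: time 11, value 47
- Q3: time 8, value 46
Best: 49 marks.

49 marks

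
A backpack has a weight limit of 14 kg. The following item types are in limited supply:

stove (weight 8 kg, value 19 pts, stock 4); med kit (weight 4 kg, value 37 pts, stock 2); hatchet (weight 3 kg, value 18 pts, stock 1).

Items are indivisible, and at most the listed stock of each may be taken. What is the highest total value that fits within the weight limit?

Best selections within weight 14 and stock limits:
- 2×med kit + 1×hatchet: weight 11, value 92
- 2×med kit: weight 8, value 74
- 1×stove + 1×med kit: weight 12, value 56
Best: 92 pts.

92 pts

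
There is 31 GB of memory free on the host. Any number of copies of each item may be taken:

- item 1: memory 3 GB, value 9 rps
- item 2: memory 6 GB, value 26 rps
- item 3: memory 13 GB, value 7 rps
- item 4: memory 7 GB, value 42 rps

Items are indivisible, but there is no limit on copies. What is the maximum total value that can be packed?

Best value-per-unit is item 4 at 42/7; filling with it alone gives 4×42 = 168.
Optimal mix: 1×item 1 + 4×item 4 → memory 31, value 177.

177 rps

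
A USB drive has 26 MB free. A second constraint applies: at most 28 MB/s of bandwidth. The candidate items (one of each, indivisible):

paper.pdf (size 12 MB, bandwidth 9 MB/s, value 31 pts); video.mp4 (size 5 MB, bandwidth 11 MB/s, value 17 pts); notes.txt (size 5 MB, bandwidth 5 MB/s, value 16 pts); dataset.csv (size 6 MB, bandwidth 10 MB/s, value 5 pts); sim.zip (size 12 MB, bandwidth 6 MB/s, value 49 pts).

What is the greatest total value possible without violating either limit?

82 pts

Feasible sets respecting both limits:
- video.mp4+notes.txt+sim.zip: size 22, bandwidth 22, value 82
- paper.pdf+sim.zip: size 24, bandwidth 15, value 80
- video.mp4+dataset.csv+sim.zip: size 23, bandwidth 27, value 71
- notes.txt+dataset.csv+sim.zip: size 23, bandwidth 21, value 70
Best: 82 pts.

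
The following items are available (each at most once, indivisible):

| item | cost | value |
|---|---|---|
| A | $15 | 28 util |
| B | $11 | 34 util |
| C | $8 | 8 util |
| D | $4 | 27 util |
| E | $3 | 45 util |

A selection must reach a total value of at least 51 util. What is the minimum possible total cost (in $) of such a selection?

Subsets with value ≥ 51, sorted by total cost:
- D+E: cost 7, value 72
- C+E: cost 11, value 53
- B+E: cost 14, value 79
Minimum cost: 7 $.

7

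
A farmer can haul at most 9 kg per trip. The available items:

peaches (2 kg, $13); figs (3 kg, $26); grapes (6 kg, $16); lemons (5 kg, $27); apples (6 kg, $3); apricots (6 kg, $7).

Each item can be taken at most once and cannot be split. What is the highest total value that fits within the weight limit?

$53

Check high-value combinations within 9 kg:
- figs+lemons: weight 3+5=8, value 26+27=53
- figs+grapes: weight 3+6=9, value 26+16=42
- peaches+lemons: weight 2+5=7, value 13+27=40
- peaches+figs: weight 2+3=5, value 13+26=39
Best: $53.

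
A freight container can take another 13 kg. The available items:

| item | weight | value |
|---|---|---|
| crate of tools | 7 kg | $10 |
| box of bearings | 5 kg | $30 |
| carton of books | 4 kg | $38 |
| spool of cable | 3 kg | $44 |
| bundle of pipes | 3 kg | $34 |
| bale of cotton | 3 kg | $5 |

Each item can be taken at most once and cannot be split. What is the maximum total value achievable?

Check high-value combinations within 13 kg:
- carton of books+spool of cable+bundle of pipes+bale of cotton: weight 4+3+3+3=13, value 38+44+34+5=121
- carton of books+spool of cable+bundle of pipes: weight 4+3+3=10, value 38+44+34=116
- box of bearings+carton of books+spool of cable: weight 5+4+3=12, value 30+38+44=112
Best: $121.

$121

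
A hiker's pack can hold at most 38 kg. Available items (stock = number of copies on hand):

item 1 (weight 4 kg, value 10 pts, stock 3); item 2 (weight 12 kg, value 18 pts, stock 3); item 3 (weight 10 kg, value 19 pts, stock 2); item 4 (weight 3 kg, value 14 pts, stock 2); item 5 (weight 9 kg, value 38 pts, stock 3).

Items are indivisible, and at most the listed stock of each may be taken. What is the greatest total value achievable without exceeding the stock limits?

152 pts

Top feasible selections:
- 1×item 1 + 2×item 4 + 3×item 5: weight 37, value 152
- 2×item 1 + 1×item 4 + 3×item 5: weight 38, value 148
Best: 152 pts.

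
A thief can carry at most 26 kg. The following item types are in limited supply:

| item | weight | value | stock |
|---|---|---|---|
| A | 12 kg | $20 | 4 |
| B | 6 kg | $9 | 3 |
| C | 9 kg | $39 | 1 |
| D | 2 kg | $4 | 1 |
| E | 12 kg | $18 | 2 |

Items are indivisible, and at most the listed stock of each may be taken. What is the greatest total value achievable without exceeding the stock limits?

$63

Best selections within weight 26 and stock limits:
- 1×A + 1×C + 1×D: weight 23, value 63
- 1×C + 1×D + 1×E: weight 23, value 61
- 2×B + 1×C + 1×D: weight 23, value 61
- 1×A + 1×C: weight 21, value 59
Best: $63.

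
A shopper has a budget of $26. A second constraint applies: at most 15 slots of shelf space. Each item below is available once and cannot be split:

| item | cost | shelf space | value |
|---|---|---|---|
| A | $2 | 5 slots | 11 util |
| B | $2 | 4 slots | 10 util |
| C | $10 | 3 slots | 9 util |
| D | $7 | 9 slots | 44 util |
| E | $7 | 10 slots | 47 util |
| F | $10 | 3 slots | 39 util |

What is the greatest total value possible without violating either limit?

86 util

Feasible sets respecting both limits:
- E+F: cost 17, shelf space 13, value 86
- D+F: cost 17, shelf space 12, value 83
- A+B+C+F: cost 24, shelf space 15, value 69
Best: 86 util.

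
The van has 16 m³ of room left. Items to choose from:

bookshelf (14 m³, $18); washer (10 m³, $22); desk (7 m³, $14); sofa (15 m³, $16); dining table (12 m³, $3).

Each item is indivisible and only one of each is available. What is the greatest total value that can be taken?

Check high-value combinations within 16 m³:
- washer: volume 10, value 22
- bookshelf: volume 14, value 18
- sofa: volume 15, value 16
Best: $22.

$22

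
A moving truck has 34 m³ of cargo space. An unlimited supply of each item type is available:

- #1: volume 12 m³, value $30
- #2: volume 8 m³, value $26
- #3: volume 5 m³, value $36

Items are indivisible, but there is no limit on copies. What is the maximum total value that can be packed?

Best value-per-unit is #3 at 36/5, and filling with it alone uses volume 6×5=30. No mix of the others beats 6×36 = 216.

$216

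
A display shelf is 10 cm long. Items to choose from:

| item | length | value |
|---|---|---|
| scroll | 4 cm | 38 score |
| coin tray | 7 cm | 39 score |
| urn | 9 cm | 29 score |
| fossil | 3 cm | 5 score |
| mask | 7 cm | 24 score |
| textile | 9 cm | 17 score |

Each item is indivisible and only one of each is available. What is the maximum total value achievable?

44 score

Check high-value combinations within 10 cm:
- coin tray+fossil: length 7+3=10, value 39+5=44
- scroll+fossil: length 4+3=7, value 38+5=43
- coin tray: length 7, value 39
- scroll: length 4, value 38
Best: 44 score.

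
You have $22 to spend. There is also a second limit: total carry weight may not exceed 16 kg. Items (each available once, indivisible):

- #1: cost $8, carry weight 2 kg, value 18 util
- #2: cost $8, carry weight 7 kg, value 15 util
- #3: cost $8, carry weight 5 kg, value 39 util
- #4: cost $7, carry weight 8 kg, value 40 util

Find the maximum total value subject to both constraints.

Feasible sets respecting both limits:
- #3+#4: cost 15, carry weight 13, value 79
- #1+#4: cost 15, carry weight 10, value 58
- #1+#3: cost 16, carry weight 7, value 57
- #2+#4: cost 15, carry weight 15, value 55
Best: 79 util.

79 util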